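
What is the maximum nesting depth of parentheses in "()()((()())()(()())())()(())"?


Input: "()()((()())()(()())())()(())"
Tracking depth:
  Position 0 '(': depth becomes 1
  Position 1 ')': depth becomes 0
  Position 2 '(': depth becomes 1
  Position 3 ')': depth becomes 0
  Position 4 '(': depth becomes 1
  Position 5 '(': depth becomes 2
  Position 6 '(': depth becomes 3
  Position 7 ')': depth becomes 2
  Position 8 '(': depth becomes 3
  Position 9 ')': depth becomes 2
  Position 10 ')': depth becomes 1
  Position 11 '(': depth becomes 2
  Position 12 ')': depth becomes 1
  Position 13 '(': depth becomes 2
  Position 14 '(': depth becomes 3
  Position 15 ')': depth becomes 2
  Position 16 '(': depth becomes 3
  Position 17 ')': depth becomes 2
  Position 18 ')': depth becomes 1
  Position 19 '(': depth becomes 2
  Position 20 ')': depth becomes 1
  Position 21 ')': depth becomes 0
  Position 22 '(': depth becomes 1
  Position 23 ')': depth becomes 0
  Position 24 '(': depth becomes 1
  Position 25 '(': depth becomes 2
  Position 26 ')': depth becomes 1
  Position 27 ')': depth becomes 0
Maximum depth reached: 3

3


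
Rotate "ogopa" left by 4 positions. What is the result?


Input: "ogopa", rotate left by 4
First 4 characters: "ogop"
Remaining characters: "a"
Concatenate remaining + first: "a" + "ogop" = "aogop"

aogop


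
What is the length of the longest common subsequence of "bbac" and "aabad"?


LCS of "bbac" and "aabad"
DP table:
           a    a    b    a    d
      0    0    0    0    0    0
  b   0    0    0    1    1    1
  b   0    0    0    1    1    1
  a   0    1    1    1    2    2
  c   0    1    1    1    2    2
LCS length = dp[4][5] = 2

2


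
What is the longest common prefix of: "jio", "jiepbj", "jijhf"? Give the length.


Words: jio, jiepbj, jijhf
  Position 0: all 'j' => match
  Position 1: all 'i' => match
  Position 2: ('o', 'e', 'j') => mismatch, stop
LCP = "ji" (length 2)

2


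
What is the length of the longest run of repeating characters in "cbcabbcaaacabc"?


Input: "cbcabbcaaacabc"
Scanning for longest run:
  Position 1 ('b'): new char, reset run to 1
  Position 2 ('c'): new char, reset run to 1
  Position 3 ('a'): new char, reset run to 1
  Position 4 ('b'): new char, reset run to 1
  Position 5 ('b'): continues run of 'b', length=2
  Position 6 ('c'): new char, reset run to 1
  Position 7 ('a'): new char, reset run to 1
  Position 8 ('a'): continues run of 'a', length=2
  Position 9 ('a'): continues run of 'a', length=3
  Position 10 ('c'): new char, reset run to 1
  Position 11 ('a'): new char, reset run to 1
  Position 12 ('b'): new char, reset run to 1
  Position 13 ('c'): new char, reset run to 1
Longest run: 'a' with length 3

3


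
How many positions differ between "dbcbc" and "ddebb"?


Comparing "dbcbc" and "ddebb" position by position:
  Position 0: 'd' vs 'd' => same
  Position 1: 'b' vs 'd' => DIFFER
  Position 2: 'c' vs 'e' => DIFFER
  Position 3: 'b' vs 'b' => same
  Position 4: 'c' vs 'b' => DIFFER
Positions that differ: 3

3


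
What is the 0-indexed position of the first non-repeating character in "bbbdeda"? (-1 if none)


Input: bbbdeda
Character frequencies:
  'a': 1
  'b': 3
  'd': 2
  'e': 1
Scanning left to right for freq == 1:
  Position 0 ('b'): freq=3, skip
  Position 1 ('b'): freq=3, skip
  Position 2 ('b'): freq=3, skip
  Position 3 ('d'): freq=2, skip
  Position 4 ('e'): unique! => answer = 4

4


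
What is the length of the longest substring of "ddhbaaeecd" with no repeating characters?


Input: "ddhbaaeecd"
Sliding window (track last position of each char):
  Position 0 ('d'): window [0,0] length 1 -- new best
  Position 1 ('d'): repeat (last at 0), move window start to 1
  Position 1 ('d'): window [1,1] length 1
  Position 2 ('h'): window [1,2] length 2 -- new best
  Position 3 ('b'): window [1,3] length 3 -- new best
  Position 4 ('a'): window [1,4] length 4 -- new best
  Position 5 ('a'): repeat (last at 4), move window start to 5
  Position 5 ('a'): window [5,5] length 1
  Position 6 ('e'): window [5,6] length 2
  Position 7 ('e'): repeat (last at 6), move window start to 7
  Position 7 ('e'): window [7,7] length 1
  Position 8 ('c'): window [7,8] length 2
  Position 9 ('d'): window [7,9] length 3
Longest substring with no repeats: "dhba" with length 4

4


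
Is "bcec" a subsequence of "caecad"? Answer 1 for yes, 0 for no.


Check if "bcec" is a subsequence of "caecad"
Greedy scan:
  Position 0 ('c'): no match needed
  Position 1 ('a'): no match needed
  Position 2 ('e'): no match needed
  Position 3 ('c'): no match needed
  Position 4 ('a'): no match needed
  Position 5 ('d'): no match needed
Only matched 0/4 characters => not a subsequence

0


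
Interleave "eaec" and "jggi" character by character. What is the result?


Interleaving "eaec" and "jggi":
  Position 0: 'e' from first, 'j' from second => "ej"
  Position 1: 'a' from first, 'g' from second => "ag"
  Position 2: 'e' from first, 'g' from second => "eg"
  Position 3: 'c' from first, 'i' from second => "ci"
Result: ejagegci

ejagegci


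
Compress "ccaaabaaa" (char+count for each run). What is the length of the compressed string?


Input: ccaaabaaa
Runs:
  'c' x 2 => "c2"
  'a' x 3 => "a3"
  'b' x 1 => "b1"
  'a' x 3 => "a3"
Compressed: "c2a3b1a3"
Compressed length: 8

8


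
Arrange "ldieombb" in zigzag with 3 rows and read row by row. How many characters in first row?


Zigzag "ldieombb" into 3 rows:
Placing characters:
  'l' => row 0
  'd' => row 1
  'i' => row 2
  'e' => row 1
  'o' => row 0
  'm' => row 1
  'b' => row 2
  'b' => row 1
Rows:
  Row 0: "lo"
  Row 1: "demb"
  Row 2: "ib"
First row length: 2

2


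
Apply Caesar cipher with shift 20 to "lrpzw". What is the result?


Caesar cipher: shift "lrpzw" by 20
  'l' (pos 11) + 20 = pos 5 = 'f'
  'r' (pos 17) + 20 = pos 11 = 'l'
  'p' (pos 15) + 20 = pos 9 = 'j'
  'z' (pos 25) + 20 = pos 19 = 't'
  'w' (pos 22) + 20 = pos 16 = 'q'
Result: fljtq

fljtq


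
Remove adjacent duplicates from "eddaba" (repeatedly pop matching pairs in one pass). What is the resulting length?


Input: eddaba
Stack-based adjacent duplicate removal:
  Read 'e': push. Stack: e
  Read 'd': push. Stack: ed
  Read 'd': matches stack top 'd' => pop. Stack: e
  Read 'a': push. Stack: ea
  Read 'b': push. Stack: eab
  Read 'a': push. Stack: eaba
Final stack: "eaba" (length 4)

4


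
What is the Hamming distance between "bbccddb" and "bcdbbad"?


Comparing "bbccddb" and "bcdbbad" position by position:
  Position 0: 'b' vs 'b' => same
  Position 1: 'b' vs 'c' => differ
  Position 2: 'c' vs 'd' => differ
  Position 3: 'c' vs 'b' => differ
  Position 4: 'd' vs 'b' => differ
  Position 5: 'd' vs 'a' => differ
  Position 6: 'b' vs 'd' => differ
Total differences (Hamming distance): 6

6


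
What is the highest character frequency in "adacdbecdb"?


Input: adacdbecdb
Character counts:
  'a': 2
  'b': 2
  'c': 2
  'd': 3
  'e': 1
Maximum frequency: 3

3


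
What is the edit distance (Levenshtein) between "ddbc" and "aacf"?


Computing edit distance: "ddbc" -> "aacf"
DP table:
           a    a    c    f
      0    1    2    3    4
  d   1    1    2    3    4
  d   2    2    2    3    4
  b   3    3    3    3    4
  c   4    4    4    3    4
Edit distance = dp[4][4] = 4

4


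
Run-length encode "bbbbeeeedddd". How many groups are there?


Input: bbbbeeeedddd
Scanning for consecutive runs:
  Group 1: 'b' x 4 (positions 0-3)
  Group 2: 'e' x 4 (positions 4-7)
  Group 3: 'd' x 4 (positions 8-11)
Total groups: 3

3


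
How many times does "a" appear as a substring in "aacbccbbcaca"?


Searching for "a" in "aacbccbbcaca"
Scanning each position:
  Position 0: "a" => MATCH
  Position 1: "a" => MATCH
  Position 2: "c" => no
  Position 3: "b" => no
  Position 4: "c" => no
  Position 5: "c" => no
  Position 6: "b" => no
  Position 7: "b" => no
  Position 8: "c" => no
  Position 9: "a" => MATCH
  Position 10: "c" => no
  Position 11: "a" => MATCH
Total occurrences: 4

4


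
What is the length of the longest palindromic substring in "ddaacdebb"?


Input: "ddaacdebb"
Checking substrings for palindromes:
  [0:2] "dd" (len 2) => palindrome
  [2:4] "aa" (len 2) => palindrome
  [7:9] "bb" (len 2) => palindrome
Longest palindromic substring: "dd" with length 2

2


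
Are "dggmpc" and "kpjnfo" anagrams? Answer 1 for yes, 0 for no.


Strings: "dggmpc", "kpjnfo"
Sorted first:  cdggmp
Sorted second: fjknop
Differ at position 0: 'c' vs 'f' => not anagrams

0


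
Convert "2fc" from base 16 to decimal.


Input: "2fc" in base 16
Positional expansion:
  Digit '2' (value 2) x 16^2 = 512
  Digit 'f' (value 15) x 16^1 = 240
  Digit 'c' (value 12) x 16^0 = 12
Sum = 764

764


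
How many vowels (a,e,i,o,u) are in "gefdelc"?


Input: gefdelc
Checking each character:
  'g' at position 0: consonant
  'e' at position 1: vowel (running total: 1)
  'f' at position 2: consonant
  'd' at position 3: consonant
  'e' at position 4: vowel (running total: 2)
  'l' at position 5: consonant
  'c' at position 6: consonant
Total vowels: 2

2


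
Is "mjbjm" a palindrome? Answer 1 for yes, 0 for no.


Input: mjbjm
Reversed: mjbjm
  Compare pos 0 ('m') with pos 4 ('m'): match
  Compare pos 1 ('j') with pos 3 ('j'): match
Result: palindrome

1


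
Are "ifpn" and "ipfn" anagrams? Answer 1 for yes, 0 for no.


Strings: "ifpn", "ipfn"
Sorted first:  finp
Sorted second: finp
Sorted forms match => anagrams

1


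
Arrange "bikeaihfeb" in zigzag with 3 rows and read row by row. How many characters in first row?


Zigzag "bikeaihfeb" into 3 rows:
Placing characters:
  'b' => row 0
  'i' => row 1
  'k' => row 2
  'e' => row 1
  'a' => row 0
  'i' => row 1
  'h' => row 2
  'f' => row 1
  'e' => row 0
  'b' => row 1
Rows:
  Row 0: "bae"
  Row 1: "ieifb"
  Row 2: "kh"
First row length: 3

3


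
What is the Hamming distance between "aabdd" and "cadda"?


Comparing "aabdd" and "cadda" position by position:
  Position 0: 'a' vs 'c' => differ
  Position 1: 'a' vs 'a' => same
  Position 2: 'b' vs 'd' => differ
  Position 3: 'd' vs 'd' => same
  Position 4: 'd' vs 'a' => differ
Total differences (Hamming distance): 3

3


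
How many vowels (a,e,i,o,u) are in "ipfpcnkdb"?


Input: ipfpcnkdb
Checking each character:
  'i' at position 0: vowel (running total: 1)
  'p' at position 1: consonant
  'f' at position 2: consonant
  'p' at position 3: consonant
  'c' at position 4: consonant
  'n' at position 5: consonant
  'k' at position 6: consonant
  'd' at position 7: consonant
  'b' at position 8: consonant
Total vowels: 1

1


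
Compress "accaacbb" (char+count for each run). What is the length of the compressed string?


Input: accaacbb
Runs:
  'a' x 1 => "a1"
  'c' x 2 => "c2"
  'a' x 2 => "a2"
  'c' x 1 => "c1"
  'b' x 2 => "b2"
Compressed: "a1c2a2c1b2"
Compressed length: 10

10


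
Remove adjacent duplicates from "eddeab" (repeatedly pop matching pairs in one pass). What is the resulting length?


Input: eddeab
Stack-based adjacent duplicate removal:
  Read 'e': push. Stack: e
  Read 'd': push. Stack: ed
  Read 'd': matches stack top 'd' => pop. Stack: e
  Read 'e': matches stack top 'e' => pop. Stack: (empty)
  Read 'a': push. Stack: a
  Read 'b': push. Stack: ab
Final stack: "ab" (length 2)

2


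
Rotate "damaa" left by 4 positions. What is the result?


Input: "damaa", rotate left by 4
First 4 characters: "dama"
Remaining characters: "a"
Concatenate remaining + first: "a" + "dama" = "adama"

adama


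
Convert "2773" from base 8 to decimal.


Input: "2773" in base 8
Positional expansion:
  Digit '2' (value 2) x 8^3 = 1024
  Digit '7' (value 7) x 8^2 = 448
  Digit '7' (value 7) x 8^1 = 56
  Digit '3' (value 3) x 8^0 = 3
Sum = 1531

1531


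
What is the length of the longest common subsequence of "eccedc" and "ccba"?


LCS of "eccedc" and "ccba"
DP table:
           c    c    b    a
      0    0    0    0    0
  e   0    0    0    0    0
  c   0    1    1    1    1
  c   0    1    2    2    2
  e   0    1    2    2    2
  d   0    1    2    2    2
  c   0    1    2    2    2
LCS length = dp[6][4] = 2

2


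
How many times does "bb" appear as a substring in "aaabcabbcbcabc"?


Searching for "bb" in "aaabcabbcbcabc"
Scanning each position:
  Position 0: "aa" => no
  Position 1: "aa" => no
  Position 2: "ab" => no
  Position 3: "bc" => no
  Position 4: "ca" => no
  Position 5: "ab" => no
  Position 6: "bb" => MATCH
  Position 7: "bc" => no
  Position 8: "cb" => no
  Position 9: "bc" => no
  Position 10: "ca" => no
  Position 11: "ab" => no
  Position 12: "bc" => no
Total occurrences: 1

1


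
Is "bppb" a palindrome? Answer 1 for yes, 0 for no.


Input: bppb
Reversed: bppb
  Compare pos 0 ('b') with pos 3 ('b'): match
  Compare pos 1 ('p') with pos 2 ('p'): match
Result: palindrome

1


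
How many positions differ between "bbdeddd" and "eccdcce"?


Comparing "bbdeddd" and "eccdcce" position by position:
  Position 0: 'b' vs 'e' => DIFFER
  Position 1: 'b' vs 'c' => DIFFER
  Position 2: 'd' vs 'c' => DIFFER
  Position 3: 'e' vs 'd' => DIFFER
  Position 4: 'd' vs 'c' => DIFFER
  Position 5: 'd' vs 'c' => DIFFER
  Position 6: 'd' vs 'e' => DIFFER
Positions that differ: 7

7


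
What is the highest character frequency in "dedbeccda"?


Input: dedbeccda
Character counts:
  'a': 1
  'b': 1
  'c': 2
  'd': 3
  'e': 2
Maximum frequency: 3

3


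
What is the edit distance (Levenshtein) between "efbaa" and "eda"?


Computing edit distance: "efbaa" -> "eda"
DP table:
           e    d    a
      0    1    2    3
  e   1    0    1    2
  f   2    1    1    2
  b   3    2    2    2
  a   4    3    3    2
  a   5    4    4    3
Edit distance = dp[5][3] = 3

3


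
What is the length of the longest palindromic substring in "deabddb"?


Input: "deabddb"
Checking substrings for palindromes:
  [3:7] "bddb" (len 4) => palindrome
  [4:6] "dd" (len 2) => palindrome
Longest palindromic substring: "bddb" with length 4

4


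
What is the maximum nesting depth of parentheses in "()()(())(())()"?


Input: "()()(())(())()"
Tracking depth:
  Position 0 '(': depth becomes 1
  Position 1 ')': depth becomes 0
  Position 2 '(': depth becomes 1
  Position 3 ')': depth becomes 0
  Position 4 '(': depth becomes 1
  Position 5 '(': depth becomes 2
  Position 6 ')': depth becomes 1
  Position 7 ')': depth becomes 0
  Position 8 '(': depth becomes 1
  Position 9 '(': depth becomes 2
  Position 10 ')': depth becomes 1
  Position 11 ')': depth becomes 0
  Position 12 '(': depth becomes 1
  Position 13 ')': depth becomes 0
Maximum depth reached: 2

2


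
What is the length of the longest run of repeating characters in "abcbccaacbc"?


Input: "abcbccaacbc"
Scanning for longest run:
  Position 1 ('b'): new char, reset run to 1
  Position 2 ('c'): new char, reset run to 1
  Position 3 ('b'): new char, reset run to 1
  Position 4 ('c'): new char, reset run to 1
  Position 5 ('c'): continues run of 'c', length=2
  Position 6 ('a'): new char, reset run to 1
  Position 7 ('a'): continues run of 'a', length=2
  Position 8 ('c'): new char, reset run to 1
  Position 9 ('b'): new char, reset run to 1
  Position 10 ('c'): new char, reset run to 1
Longest run: 'c' with length 2

2


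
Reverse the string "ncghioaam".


Input: ncghioaam
Reading characters right to left:
  Position 8: 'm'
  Position 7: 'a'
  Position 6: 'a'
  Position 5: 'o'
  Position 4: 'i'
  Position 3: 'h'
  Position 2: 'g'
  Position 1: 'c'
  Position 0: 'n'
Reversed: maaoihgcn

maaoihgcn


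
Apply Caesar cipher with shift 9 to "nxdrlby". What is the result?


Caesar cipher: shift "nxdrlby" by 9
  'n' (pos 13) + 9 = pos 22 = 'w'
  'x' (pos 23) + 9 = pos 6 = 'g'
  'd' (pos 3) + 9 = pos 12 = 'm'
  'r' (pos 17) + 9 = pos 0 = 'a'
  'l' (pos 11) + 9 = pos 20 = 'u'
  'b' (pos 1) + 9 = pos 10 = 'k'
  'y' (pos 24) + 9 = pos 7 = 'h'
Result: wgmaukh

wgmaukh


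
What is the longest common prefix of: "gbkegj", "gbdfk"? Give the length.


Words: gbkegj, gbdfk
  Position 0: all 'g' => match
  Position 1: all 'b' => match
  Position 2: ('k', 'd') => mismatch, stop
LCP = "gb" (length 2)

2


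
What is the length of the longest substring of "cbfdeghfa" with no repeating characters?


Input: "cbfdeghfa"
Sliding window (track last position of each char):
  Position 0 ('c'): window [0,0] length 1 -- new best
  Position 1 ('b'): window [0,1] length 2 -- new best
  Position 2 ('f'): window [0,2] length 3 -- new best
  Position 3 ('d'): window [0,3] length 4 -- new best
  Position 4 ('e'): window [0,4] length 5 -- new best
  Position 5 ('g'): window [0,5] length 6 -- new best
  Position 6 ('h'): window [0,6] length 7 -- new best
  Position 7 ('f'): repeat (last at 2), move window start to 3
  Position 7 ('f'): window [3,7] length 5
  Position 8 ('a'): window [3,8] length 6
Longest substring with no repeats: "cbfdegh" with length 7

7


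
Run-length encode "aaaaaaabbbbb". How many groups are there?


Input: aaaaaaabbbbb
Scanning for consecutive runs:
  Group 1: 'a' x 7 (positions 0-6)
  Group 2: 'b' x 5 (positions 7-11)
Total groups: 2

2


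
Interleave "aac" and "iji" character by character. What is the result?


Interleaving "aac" and "iji":
  Position 0: 'a' from first, 'i' from second => "ai"
  Position 1: 'a' from first, 'j' from second => "aj"
  Position 2: 'c' from first, 'i' from second => "ci"
Result: aiajci

aiajci


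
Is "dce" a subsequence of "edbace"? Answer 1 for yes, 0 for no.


Check if "dce" is a subsequence of "edbace"
Greedy scan:
  Position 0 ('e'): no match needed
  Position 1 ('d'): matches sub[0] = 'd'
  Position 2 ('b'): no match needed
  Position 3 ('a'): no match needed
  Position 4 ('c'): matches sub[1] = 'c'
  Position 5 ('e'): matches sub[2] = 'e'
All 3 characters matched => is a subsequence

1


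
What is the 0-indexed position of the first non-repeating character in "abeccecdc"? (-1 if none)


Input: abeccecdc
Character frequencies:
  'a': 1
  'b': 1
  'c': 4
  'd': 1
  'e': 2
Scanning left to right for freq == 1:
  Position 0 ('a'): unique! => answer = 0

0


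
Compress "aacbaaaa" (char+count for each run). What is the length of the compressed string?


Input: aacbaaaa
Runs:
  'a' x 2 => "a2"
  'c' x 1 => "c1"
  'b' x 1 => "b1"
  'a' x 4 => "a4"
Compressed: "a2c1b1a4"
Compressed length: 8

8


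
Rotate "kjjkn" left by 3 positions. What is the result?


Input: "kjjkn", rotate left by 3
First 3 characters: "kjj"
Remaining characters: "kn"
Concatenate remaining + first: "kn" + "kjj" = "knkjj"

knkjj


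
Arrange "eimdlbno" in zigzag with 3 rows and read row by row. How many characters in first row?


Zigzag "eimdlbno" into 3 rows:
Placing characters:
  'e' => row 0
  'i' => row 1
  'm' => row 2
  'd' => row 1
  'l' => row 0
  'b' => row 1
  'n' => row 2
  'o' => row 1
Rows:
  Row 0: "el"
  Row 1: "idbo"
  Row 2: "mn"
First row length: 2

2


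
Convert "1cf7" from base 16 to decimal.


Input: "1cf7" in base 16
Positional expansion:
  Digit '1' (value 1) x 16^3 = 4096
  Digit 'c' (value 12) x 16^2 = 3072
  Digit 'f' (value 15) x 16^1 = 240
  Digit '7' (value 7) x 16^0 = 7
Sum = 7415

7415


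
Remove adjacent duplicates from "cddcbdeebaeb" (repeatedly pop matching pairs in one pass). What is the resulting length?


Input: cddcbdeebaeb
Stack-based adjacent duplicate removal:
  Read 'c': push. Stack: c
  Read 'd': push. Stack: cd
  Read 'd': matches stack top 'd' => pop. Stack: c
  Read 'c': matches stack top 'c' => pop. Stack: (empty)
  Read 'b': push. Stack: b
  Read 'd': push. Stack: bd
  Read 'e': push. Stack: bde
  Read 'e': matches stack top 'e' => pop. Stack: bd
  Read 'b': push. Stack: bdb
  Read 'a': push. Stack: bdba
  Read 'e': push. Stack: bdbae
  Read 'b': push. Stack: bdbaeb
Final stack: "bdbaeb" (length 6)

6


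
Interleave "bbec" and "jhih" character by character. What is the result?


Interleaving "bbec" and "jhih":
  Position 0: 'b' from first, 'j' from second => "bj"
  Position 1: 'b' from first, 'h' from second => "bh"
  Position 2: 'e' from first, 'i' from second => "ei"
  Position 3: 'c' from first, 'h' from second => "ch"
Result: bjbheich

bjbheich


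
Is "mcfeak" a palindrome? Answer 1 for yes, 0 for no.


Input: mcfeak
Reversed: kaefcm
  Compare pos 0 ('m') with pos 5 ('k'): MISMATCH
  Compare pos 1 ('c') with pos 4 ('a'): MISMATCH
  Compare pos 2 ('f') with pos 3 ('e'): MISMATCH
Result: not a palindrome

0


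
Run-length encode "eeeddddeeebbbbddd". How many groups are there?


Input: eeeddddeeebbbbddd
Scanning for consecutive runs:
  Group 1: 'e' x 3 (positions 0-2)
  Group 2: 'd' x 4 (positions 3-6)
  Group 3: 'e' x 3 (positions 7-9)
  Group 4: 'b' x 4 (positions 10-13)
  Group 5: 'd' x 3 (positions 14-16)
Total groups: 5

5


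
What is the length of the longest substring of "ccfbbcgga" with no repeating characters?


Input: "ccfbbcgga"
Sliding window (track last position of each char):
  Position 0 ('c'): window [0,0] length 1 -- new best
  Position 1 ('c'): repeat (last at 0), move window start to 1
  Position 1 ('c'): window [1,1] length 1
  Position 2 ('f'): window [1,2] length 2 -- new best
  Position 3 ('b'): window [1,3] length 3 -- new best
  Position 4 ('b'): repeat (last at 3), move window start to 4
  Position 4 ('b'): window [4,4] length 1
  Position 5 ('c'): window [4,5] length 2
  Position 6 ('g'): window [4,6] length 3
  Position 7 ('g'): repeat (last at 6), move window start to 7
  Position 7 ('g'): window [7,7] length 1
  Position 8 ('a'): window [7,8] length 2
Longest substring with no repeats: "cfb" with length 3

3


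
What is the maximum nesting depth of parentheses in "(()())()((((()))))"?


Input: "(()())()((((()))))"
Tracking depth:
  Position 0 '(': depth becomes 1
  Position 1 '(': depth becomes 2
  Position 2 ')': depth becomes 1
  Position 3 '(': depth becomes 2
  Position 4 ')': depth becomes 1
  Position 5 ')': depth becomes 0
  Position 6 '(': depth becomes 1
  Position 7 ')': depth becomes 0
  Position 8 '(': depth becomes 1
  Position 9 '(': depth becomes 2
  Position 10 '(': depth becomes 3
  Position 11 '(': depth becomes 4
  Position 12 '(': depth becomes 5
  Position 13 ')': depth becomes 4
  Position 14 ')': depth becomes 3
  Position 15 ')': depth becomes 2
  Position 16 ')': depth becomes 1
  Position 17 ')': depth becomes 0
Maximum depth reached: 5

5


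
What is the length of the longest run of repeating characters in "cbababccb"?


Input: "cbababccb"
Scanning for longest run:
  Position 1 ('b'): new char, reset run to 1
  Position 2 ('a'): new char, reset run to 1
  Position 3 ('b'): new char, reset run to 1
  Position 4 ('a'): new char, reset run to 1
  Position 5 ('b'): new char, reset run to 1
  Position 6 ('c'): new char, reset run to 1
  Position 7 ('c'): continues run of 'c', length=2
  Position 8 ('b'): new char, reset run to 1
Longest run: 'c' with length 2

2


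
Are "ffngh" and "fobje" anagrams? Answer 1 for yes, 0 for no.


Strings: "ffngh", "fobje"
Sorted first:  ffghn
Sorted second: befjo
Differ at position 0: 'f' vs 'b' => not anagrams

0


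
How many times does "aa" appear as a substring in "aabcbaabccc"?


Searching for "aa" in "aabcbaabccc"
Scanning each position:
  Position 0: "aa" => MATCH
  Position 1: "ab" => no
  Position 2: "bc" => no
  Position 3: "cb" => no
  Position 4: "ba" => no
  Position 5: "aa" => MATCH
  Position 6: "ab" => no
  Position 7: "bc" => no
  Position 8: "cc" => no
  Position 9: "cc" => no
Total occurrences: 2

2


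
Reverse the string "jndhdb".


Input: jndhdb
Reading characters right to left:
  Position 5: 'b'
  Position 4: 'd'
  Position 3: 'h'
  Position 2: 'd'
  Position 1: 'n'
  Position 0: 'j'
Reversed: bdhdnj

bdhdnj


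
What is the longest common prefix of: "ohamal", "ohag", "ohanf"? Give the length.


Words: ohamal, ohag, ohanf
  Position 0: all 'o' => match
  Position 1: all 'h' => match
  Position 2: all 'a' => match
  Position 3: ('m', 'g', 'n') => mismatch, stop
LCP = "oha" (length 3)

3


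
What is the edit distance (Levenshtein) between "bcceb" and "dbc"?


Computing edit distance: "bcceb" -> "dbc"
DP table:
           d    b    c
      0    1    2    3
  b   1    1    1    2
  c   2    2    2    1
  c   3    3    3    2
  e   4    4    4    3
  b   5    5    4    4
Edit distance = dp[5][3] = 4

4


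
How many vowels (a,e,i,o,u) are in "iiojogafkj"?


Input: iiojogafkj
Checking each character:
  'i' at position 0: vowel (running total: 1)
  'i' at position 1: vowel (running total: 2)
  'o' at position 2: vowel (running total: 3)
  'j' at position 3: consonant
  'o' at position 4: vowel (running total: 4)
  'g' at position 5: consonant
  'a' at position 6: vowel (running total: 5)
  'f' at position 7: consonant
  'k' at position 8: consonant
  'j' at position 9: consonant
Total vowels: 5

5


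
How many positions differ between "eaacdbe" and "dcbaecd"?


Comparing "eaacdbe" and "dcbaecd" position by position:
  Position 0: 'e' vs 'd' => DIFFER
  Position 1: 'a' vs 'c' => DIFFER
  Position 2: 'a' vs 'b' => DIFFER
  Position 3: 'c' vs 'a' => DIFFER
  Position 4: 'd' vs 'e' => DIFFER
  Position 5: 'b' vs 'c' => DIFFER
  Position 6: 'e' vs 'd' => DIFFER
Positions that differ: 7

7


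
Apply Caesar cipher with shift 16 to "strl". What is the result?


Caesar cipher: shift "strl" by 16
  's' (pos 18) + 16 = pos 8 = 'i'
  't' (pos 19) + 16 = pos 9 = 'j'
  'r' (pos 17) + 16 = pos 7 = 'h'
  'l' (pos 11) + 16 = pos 1 = 'b'
Result: ijhb

ijhb


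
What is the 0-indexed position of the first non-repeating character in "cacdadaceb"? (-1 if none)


Input: cacdadaceb
Character frequencies:
  'a': 3
  'b': 1
  'c': 3
  'd': 2
  'e': 1
Scanning left to right for freq == 1:
  Position 0 ('c'): freq=3, skip
  Position 1 ('a'): freq=3, skip
  Position 2 ('c'): freq=3, skip
  Position 3 ('d'): freq=2, skip
  Position 4 ('a'): freq=3, skip
  Position 5 ('d'): freq=2, skip
  Position 6 ('a'): freq=3, skip
  Position 7 ('c'): freq=3, skip
  Position 8 ('e'): unique! => answer = 8

8


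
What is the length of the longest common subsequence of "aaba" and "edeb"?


LCS of "aaba" and "edeb"
DP table:
           e    d    e    b
      0    0    0    0    0
  a   0    0    0    0    0
  a   0    0    0    0    0
  b   0    0    0    0    1
  a   0    0    0    0    1
LCS length = dp[4][4] = 1

1


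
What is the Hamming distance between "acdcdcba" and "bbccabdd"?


Comparing "acdcdcba" and "bbccabdd" position by position:
  Position 0: 'a' vs 'b' => differ
  Position 1: 'c' vs 'b' => differ
  Position 2: 'd' vs 'c' => differ
  Position 3: 'c' vs 'c' => same
  Position 4: 'd' vs 'a' => differ
  Position 5: 'c' vs 'b' => differ
  Position 6: 'b' vs 'd' => differ
  Position 7: 'a' vs 'd' => differ
Total differences (Hamming distance): 7

7


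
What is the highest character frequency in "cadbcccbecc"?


Input: cadbcccbecc
Character counts:
  'a': 1
  'b': 2
  'c': 6
  'd': 1
  'e': 1
Maximum frequency: 6

6


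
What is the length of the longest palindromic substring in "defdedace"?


Input: "defdedace"
Checking substrings for palindromes:
  [3:6] "ded" (len 3) => palindrome
Longest palindromic substring: "ded" with length 3

3


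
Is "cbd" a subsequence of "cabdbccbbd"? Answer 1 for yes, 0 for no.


Check if "cbd" is a subsequence of "cabdbccbbd"
Greedy scan:
  Position 0 ('c'): matches sub[0] = 'c'
  Position 1 ('a'): no match needed
  Position 2 ('b'): matches sub[1] = 'b'
  Position 3 ('d'): matches sub[2] = 'd'
  Position 4 ('b'): no match needed
  Position 5 ('c'): no match needed
  Position 6 ('c'): no match needed
  Position 7 ('b'): no match needed
  Position 8 ('b'): no match needed
  Position 9 ('d'): no match needed
All 3 characters matched => is a subsequence

1


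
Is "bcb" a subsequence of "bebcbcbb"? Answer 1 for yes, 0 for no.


Check if "bcb" is a subsequence of "bebcbcbb"
Greedy scan:
  Position 0 ('b'): matches sub[0] = 'b'
  Position 1 ('e'): no match needed
  Position 2 ('b'): no match needed
  Position 3 ('c'): matches sub[1] = 'c'
  Position 4 ('b'): matches sub[2] = 'b'
  Position 5 ('c'): no match needed
  Position 6 ('b'): no match needed
  Position 7 ('b'): no match needed
All 3 characters matched => is a subsequence

1


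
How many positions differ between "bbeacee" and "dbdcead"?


Comparing "bbeacee" and "dbdcead" position by position:
  Position 0: 'b' vs 'd' => DIFFER
  Position 1: 'b' vs 'b' => same
  Position 2: 'e' vs 'd' => DIFFER
  Position 3: 'a' vs 'c' => DIFFER
  Position 4: 'c' vs 'e' => DIFFER
  Position 5: 'e' vs 'a' => DIFFER
  Position 6: 'e' vs 'd' => DIFFER
Positions that differ: 6

6


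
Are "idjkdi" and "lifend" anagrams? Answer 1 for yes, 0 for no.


Strings: "idjkdi", "lifend"
Sorted first:  ddiijk
Sorted second: defiln
Differ at position 1: 'd' vs 'e' => not anagrams

0


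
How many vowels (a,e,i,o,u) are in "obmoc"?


Input: obmoc
Checking each character:
  'o' at position 0: vowel (running total: 1)
  'b' at position 1: consonant
  'm' at position 2: consonant
  'o' at position 3: vowel (running total: 2)
  'c' at position 4: consonant
Total vowels: 2

2


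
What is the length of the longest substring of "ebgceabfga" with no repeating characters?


Input: "ebgceabfga"
Sliding window (track last position of each char):
  Position 0 ('e'): window [0,0] length 1 -- new best
  Position 1 ('b'): window [0,1] length 2 -- new best
  Position 2 ('g'): window [0,2] length 3 -- new best
  Position 3 ('c'): window [0,3] length 4 -- new best
  Position 4 ('e'): repeat (last at 0), move window start to 1
  Position 4 ('e'): window [1,4] length 4
  Position 5 ('a'): window [1,5] length 5 -- new best
  Position 6 ('b'): repeat (last at 1), move window start to 2
  Position 6 ('b'): window [2,6] length 5
  Position 7 ('f'): window [2,7] length 6 -- new best
  Position 8 ('g'): repeat (last at 2), move window start to 3
  Position 8 ('g'): window [3,8] length 6
  Position 9 ('a'): repeat (last at 5), move window start to 6
  Position 9 ('a'): window [6,9] length 4
Longest substring with no repeats: "gceabf" with length 6

6


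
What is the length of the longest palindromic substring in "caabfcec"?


Input: "caabfcec"
Checking substrings for palindromes:
  [5:8] "cec" (len 3) => palindrome
  [1:3] "aa" (len 2) => palindrome
Longest palindromic substring: "cec" with length 3

3


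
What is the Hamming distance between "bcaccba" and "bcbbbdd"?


Comparing "bcaccba" and "bcbbbdd" position by position:
  Position 0: 'b' vs 'b' => same
  Position 1: 'c' vs 'c' => same
  Position 2: 'a' vs 'b' => differ
  Position 3: 'c' vs 'b' => differ
  Position 4: 'c' vs 'b' => differ
  Position 5: 'b' vs 'd' => differ
  Position 6: 'a' vs 'd' => differ
Total differences (Hamming distance): 5

5


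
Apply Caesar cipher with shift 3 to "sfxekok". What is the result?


Caesar cipher: shift "sfxekok" by 3
  's' (pos 18) + 3 = pos 21 = 'v'
  'f' (pos 5) + 3 = pos 8 = 'i'
  'x' (pos 23) + 3 = pos 0 = 'a'
  'e' (pos 4) + 3 = pos 7 = 'h'
  'k' (pos 10) + 3 = pos 13 = 'n'
  'o' (pos 14) + 3 = pos 17 = 'r'
  'k' (pos 10) + 3 = pos 13 = 'n'
Result: viahnrn

viahnrn


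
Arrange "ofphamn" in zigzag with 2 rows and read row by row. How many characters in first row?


Zigzag "ofphamn" into 2 rows:
Placing characters:
  'o' => row 0
  'f' => row 1
  'p' => row 0
  'h' => row 1
  'a' => row 0
  'm' => row 1
  'n' => row 0
Rows:
  Row 0: "opan"
  Row 1: "fhm"
First row length: 4

4


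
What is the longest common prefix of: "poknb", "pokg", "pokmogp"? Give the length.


Words: poknb, pokg, pokmogp
  Position 0: all 'p' => match
  Position 1: all 'o' => match
  Position 2: all 'k' => match
  Position 3: ('n', 'g', 'm') => mismatch, stop
LCP = "pok" (length 3)

3


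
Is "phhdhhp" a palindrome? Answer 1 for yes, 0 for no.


Input: phhdhhp
Reversed: phhdhhp
  Compare pos 0 ('p') with pos 6 ('p'): match
  Compare pos 1 ('h') with pos 5 ('h'): match
  Compare pos 2 ('h') with pos 4 ('h'): match
Result: palindrome

1


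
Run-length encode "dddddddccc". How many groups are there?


Input: dddddddccc
Scanning for consecutive runs:
  Group 1: 'd' x 7 (positions 0-6)
  Group 2: 'c' x 3 (positions 7-9)
Total groups: 2

2


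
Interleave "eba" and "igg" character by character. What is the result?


Interleaving "eba" and "igg":
  Position 0: 'e' from first, 'i' from second => "ei"
  Position 1: 'b' from first, 'g' from second => "bg"
  Position 2: 'a' from first, 'g' from second => "ag"
Result: eibgag

eibgag


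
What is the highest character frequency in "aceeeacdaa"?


Input: aceeeacdaa
Character counts:
  'a': 4
  'c': 2
  'd': 1
  'e': 3
Maximum frequency: 4

4


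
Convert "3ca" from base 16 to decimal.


Input: "3ca" in base 16
Positional expansion:
  Digit '3' (value 3) x 16^2 = 768
  Digit 'c' (value 12) x 16^1 = 192
  Digit 'a' (value 10) x 16^0 = 10
Sum = 970

970


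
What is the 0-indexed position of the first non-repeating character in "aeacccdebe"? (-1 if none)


Input: aeacccdebe
Character frequencies:
  'a': 2
  'b': 1
  'c': 3
  'd': 1
  'e': 3
Scanning left to right for freq == 1:
  Position 0 ('a'): freq=2, skip
  Position 1 ('e'): freq=3, skip
  Position 2 ('a'): freq=2, skip
  Position 3 ('c'): freq=3, skip
  Position 4 ('c'): freq=3, skip
  Position 5 ('c'): freq=3, skip
  Position 6 ('d'): unique! => answer = 6

6


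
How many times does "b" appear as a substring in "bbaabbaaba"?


Searching for "b" in "bbaabbaaba"
Scanning each position:
  Position 0: "b" => MATCH
  Position 1: "b" => MATCH
  Position 2: "a" => no
  Position 3: "a" => no
  Position 4: "b" => MATCH
  Position 5: "b" => MATCH
  Position 6: "a" => no
  Position 7: "a" => no
  Position 8: "b" => MATCH
  Position 9: "a" => no
Total occurrences: 5

5


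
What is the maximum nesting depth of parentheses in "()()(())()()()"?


Input: "()()(())()()()"
Tracking depth:
  Position 0 '(': depth becomes 1
  Position 1 ')': depth becomes 0
  Position 2 '(': depth becomes 1
  Position 3 ')': depth becomes 0
  Position 4 '(': depth becomes 1
  Position 5 '(': depth becomes 2
  Position 6 ')': depth becomes 1
  Position 7 ')': depth becomes 0
  Position 8 '(': depth becomes 1
  Position 9 ')': depth becomes 0
  Position 10 '(': depth becomes 1
  Position 11 ')': depth becomes 0
  Position 12 '(': depth becomes 1
  Position 13 ')': depth becomes 0
Maximum depth reached: 2

2


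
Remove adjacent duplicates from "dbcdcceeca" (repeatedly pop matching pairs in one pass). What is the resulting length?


Input: dbcdcceeca
Stack-based adjacent duplicate removal:
  Read 'd': push. Stack: d
  Read 'b': push. Stack: db
  Read 'c': push. Stack: dbc
  Read 'd': push. Stack: dbcd
  Read 'c': push. Stack: dbcdc
  Read 'c': matches stack top 'c' => pop. Stack: dbcd
  Read 'e': push. Stack: dbcde
  Read 'e': matches stack top 'e' => pop. Stack: dbcd
  Read 'c': push. Stack: dbcdc
  Read 'a': push. Stack: dbcdca
Final stack: "dbcdca" (length 6)

6


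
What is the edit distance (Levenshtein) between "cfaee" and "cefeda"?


Computing edit distance: "cfaee" -> "cefeda"
DP table:
           c    e    f    e    d    a
      0    1    2    3    4    5    6
  c   1    0    1    2    3    4    5
  f   2    1    1    1    2    3    4
  a   3    2    2    2    2    3    3
  e   4    3    2    3    2    3    4
  e   5    4    3    3    3    3    4
Edit distance = dp[5][6] = 4

4


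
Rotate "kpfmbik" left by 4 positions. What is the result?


Input: "kpfmbik", rotate left by 4
First 4 characters: "kpfm"
Remaining characters: "bik"
Concatenate remaining + first: "bik" + "kpfm" = "bikkpfm"

bikkpfm


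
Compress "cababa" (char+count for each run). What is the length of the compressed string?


Input: cababa
Runs:
  'c' x 1 => "c1"
  'a' x 1 => "a1"
  'b' x 1 => "b1"
  'a' x 1 => "a1"
  'b' x 1 => "b1"
  'a' x 1 => "a1"
Compressed: "c1a1b1a1b1a1"
Compressed length: 12

12


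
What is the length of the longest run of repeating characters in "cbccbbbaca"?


Input: "cbccbbbaca"
Scanning for longest run:
  Position 1 ('b'): new char, reset run to 1
  Position 2 ('c'): new char, reset run to 1
  Position 3 ('c'): continues run of 'c', length=2
  Position 4 ('b'): new char, reset run to 1
  Position 5 ('b'): continues run of 'b', length=2
  Position 6 ('b'): continues run of 'b', length=3
  Position 7 ('a'): new char, reset run to 1
  Position 8 ('c'): new char, reset run to 1
  Position 9 ('a'): new char, reset run to 1
Longest run: 'b' with length 3

3


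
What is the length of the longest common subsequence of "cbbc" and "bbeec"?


LCS of "cbbc" and "bbeec"
DP table:
           b    b    e    e    c
      0    0    0    0    0    0
  c   0    0    0    0    0    1
  b   0    1    1    1    1    1
  b   0    1    2    2    2    2
  c   0    1    2    2    2    3
LCS length = dp[4][5] = 3

3


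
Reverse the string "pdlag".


Input: pdlag
Reading characters right to left:
  Position 4: 'g'
  Position 3: 'a'
  Position 2: 'l'
  Position 1: 'd'
  Position 0: 'p'
Reversed: galdp

galdp


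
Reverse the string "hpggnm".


Input: hpggnm
Reading characters right to left:
  Position 5: 'm'
  Position 4: 'n'
  Position 3: 'g'
  Position 2: 'g'
  Position 1: 'p'
  Position 0: 'h'
Reversed: mnggph

mnggph


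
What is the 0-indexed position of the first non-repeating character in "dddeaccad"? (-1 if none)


Input: dddeaccad
Character frequencies:
  'a': 2
  'c': 2
  'd': 4
  'e': 1
Scanning left to right for freq == 1:
  Position 0 ('d'): freq=4, skip
  Position 1 ('d'): freq=4, skip
  Position 2 ('d'): freq=4, skip
  Position 3 ('e'): unique! => answer = 3

3


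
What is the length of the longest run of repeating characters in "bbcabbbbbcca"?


Input: "bbcabbbbbcca"
Scanning for longest run:
  Position 1 ('b'): continues run of 'b', length=2
  Position 2 ('c'): new char, reset run to 1
  Position 3 ('a'): new char, reset run to 1
  Position 4 ('b'): new char, reset run to 1
  Position 5 ('b'): continues run of 'b', length=2
  Position 6 ('b'): continues run of 'b', length=3
  Position 7 ('b'): continues run of 'b', length=4
  Position 8 ('b'): continues run of 'b', length=5
  Position 9 ('c'): new char, reset run to 1
  Position 10 ('c'): continues run of 'c', length=2
  Position 11 ('a'): new char, reset run to 1
Longest run: 'b' with length 5

5


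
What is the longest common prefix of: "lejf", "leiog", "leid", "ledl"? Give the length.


Words: lejf, leiog, leid, ledl
  Position 0: all 'l' => match
  Position 1: all 'e' => match
  Position 2: ('j', 'i', 'i', 'd') => mismatch, stop
LCP = "le" (length 2)

2


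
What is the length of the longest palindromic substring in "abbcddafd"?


Input: "abbcddafd"
Checking substrings for palindromes:
  [1:3] "bb" (len 2) => palindrome
  [4:6] "dd" (len 2) => palindrome
Longest palindromic substring: "bb" with length 2

2


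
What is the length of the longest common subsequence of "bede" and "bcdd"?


LCS of "bede" and "bcdd"
DP table:
           b    c    d    d
      0    0    0    0    0
  b   0    1    1    1    1
  e   0    1    1    1    1
  d   0    1    1    2    2
  e   0    1    1    2    2
LCS length = dp[4][4] = 2

2


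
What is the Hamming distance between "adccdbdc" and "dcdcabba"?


Comparing "adccdbdc" and "dcdcabba" position by position:
  Position 0: 'a' vs 'd' => differ
  Position 1: 'd' vs 'c' => differ
  Position 2: 'c' vs 'd' => differ
  Position 3: 'c' vs 'c' => same
  Position 4: 'd' vs 'a' => differ
  Position 5: 'b' vs 'b' => same
  Position 6: 'd' vs 'b' => differ
  Position 7: 'c' vs 'a' => differ
Total differences (Hamming distance): 6

6


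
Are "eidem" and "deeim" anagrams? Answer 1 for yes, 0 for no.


Strings: "eidem", "deeim"
Sorted first:  deeim
Sorted second: deeim
Sorted forms match => anagrams

1


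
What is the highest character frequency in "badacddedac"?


Input: badacddedac
Character counts:
  'a': 3
  'b': 1
  'c': 2
  'd': 4
  'e': 1
Maximum frequency: 4

4
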